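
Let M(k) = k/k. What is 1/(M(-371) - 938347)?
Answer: -1/938346 ≈ -1.0657e-6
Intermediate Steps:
M(k) = 1
1/(M(-371) - 938347) = 1/(1 - 938347) = 1/(-938346) = -1/938346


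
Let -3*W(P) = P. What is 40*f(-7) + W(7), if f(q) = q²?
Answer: 5873/3 ≈ 1957.7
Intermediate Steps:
W(P) = -P/3
40*f(-7) + W(7) = 40*(-7)² - ⅓*7 = 40*49 - 7/3 = 1960 - 7/3 = 5873/3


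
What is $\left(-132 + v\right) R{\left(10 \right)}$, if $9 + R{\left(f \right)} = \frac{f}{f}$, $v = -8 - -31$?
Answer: $872$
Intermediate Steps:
$v = 23$ ($v = -8 + 31 = 23$)
$R{\left(f \right)} = -8$ ($R{\left(f \right)} = -9 + \frac{f}{f} = -9 + 1 = -8$)
$\left(-132 + v\right) R{\left(10 \right)} = \left(-132 + 23\right) \left(-8\right) = \left(-109\right) \left(-8\right) = 872$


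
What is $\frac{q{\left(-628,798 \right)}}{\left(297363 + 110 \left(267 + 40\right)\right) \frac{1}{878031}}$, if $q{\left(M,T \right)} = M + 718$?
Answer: $\frac{7183890}{30103} \approx 238.64$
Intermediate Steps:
$q{\left(M,T \right)} = 718 + M$
$\frac{q{\left(-628,798 \right)}}{\left(297363 + 110 \left(267 + 40\right)\right) \frac{1}{878031}} = \frac{718 - 628}{\left(297363 + 110 \left(267 + 40\right)\right) \frac{1}{878031}} = \frac{90}{\left(297363 + 110 \cdot 307\right) \frac{1}{878031}} = \frac{90}{\left(297363 + 33770\right) \frac{1}{878031}} = \frac{90}{331133 \cdot \frac{1}{878031}} = \frac{90}{\frac{30103}{79821}} = 90 \cdot \frac{79821}{30103} = \frac{7183890}{30103}$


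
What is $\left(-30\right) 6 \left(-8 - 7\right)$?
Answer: $2700$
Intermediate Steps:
$\left(-30\right) 6 \left(-8 - 7\right) = \left(-180\right) \left(-15\right) = 2700$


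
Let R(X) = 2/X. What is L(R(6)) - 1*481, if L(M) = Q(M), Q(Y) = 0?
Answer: -481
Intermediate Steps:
L(M) = 0
L(R(6)) - 1*481 = 0 - 1*481 = 0 - 481 = -481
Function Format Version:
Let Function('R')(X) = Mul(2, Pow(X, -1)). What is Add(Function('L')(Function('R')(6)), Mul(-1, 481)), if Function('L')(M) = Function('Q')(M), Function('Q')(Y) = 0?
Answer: -481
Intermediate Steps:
Function('L')(M) = 0
Add(Function('L')(Function('R')(6)), Mul(-1, 481)) = Add(0, Mul(-1, 481)) = Add(0, -481) = -481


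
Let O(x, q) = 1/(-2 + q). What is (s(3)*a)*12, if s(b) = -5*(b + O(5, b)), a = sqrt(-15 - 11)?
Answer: -240*I*sqrt(26) ≈ -1223.8*I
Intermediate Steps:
a = I*sqrt(26) (a = sqrt(-26) = I*sqrt(26) ≈ 5.099*I)
s(b) = -5*b - 5/(-2 + b) (s(b) = -5*(b + 1/(-2 + b)) = -5*b - 5/(-2 + b))
(s(3)*a)*12 = ((5*(-1 - 1*3*(-2 + 3))/(-2 + 3))*(I*sqrt(26)))*12 = ((5*(-1 - 1*3*1)/1)*(I*sqrt(26)))*12 = ((5*1*(-1 - 3))*(I*sqrt(26)))*12 = ((5*1*(-4))*(I*sqrt(26)))*12 = -20*I*sqrt(26)*12 = -240*I*sqrt(26)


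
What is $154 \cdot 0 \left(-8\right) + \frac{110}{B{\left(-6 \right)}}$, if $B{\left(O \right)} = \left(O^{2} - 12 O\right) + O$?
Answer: $\frac{55}{51} \approx 1.0784$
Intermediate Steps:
$B{\left(O \right)} = O^{2} - 11 O$
$154 \cdot 0 \left(-8\right) + \frac{110}{B{\left(-6 \right)}} = 154 \cdot 0 \left(-8\right) + \frac{110}{\left(-6\right) \left(-11 - 6\right)} = 154 \cdot 0 + \frac{110}{\left(-6\right) \left(-17\right)} = 0 + \frac{110}{102} = 0 + 110 \cdot \frac{1}{102} = 0 + \frac{55}{51} = \frac{55}{51}$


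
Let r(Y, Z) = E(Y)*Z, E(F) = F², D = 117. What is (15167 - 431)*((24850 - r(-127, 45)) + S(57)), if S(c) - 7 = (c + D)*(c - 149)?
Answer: -10565063616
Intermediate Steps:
S(c) = 7 + (-149 + c)*(117 + c) (S(c) = 7 + (c + 117)*(c - 149) = 7 + (117 + c)*(-149 + c) = 7 + (-149 + c)*(117 + c))
r(Y, Z) = Z*Y² (r(Y, Z) = Y²*Z = Z*Y²)
(15167 - 431)*((24850 - r(-127, 45)) + S(57)) = (15167 - 431)*((24850 - 45*(-127)²) + (-17426 + 57² - 32*57)) = 14736*((24850 - 45*16129) + (-17426 + 3249 - 1824)) = 14736*((24850 - 1*725805) - 16001) = 14736*((24850 - 725805) - 16001) = 14736*(-700955 - 16001) = 14736*(-716956) = -10565063616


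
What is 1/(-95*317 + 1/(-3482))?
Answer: -3482/104860431 ≈ -3.3206e-5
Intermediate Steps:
1/(-95*317 + 1/(-3482)) = 1/(-30115 - 1/3482) = 1/(-104860431/3482) = -3482/104860431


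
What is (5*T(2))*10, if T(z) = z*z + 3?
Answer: 350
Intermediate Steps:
T(z) = 3 + z**2 (T(z) = z**2 + 3 = 3 + z**2)
(5*T(2))*10 = (5*(3 + 2**2))*10 = (5*(3 + 4))*10 = (5*7)*10 = 35*10 = 350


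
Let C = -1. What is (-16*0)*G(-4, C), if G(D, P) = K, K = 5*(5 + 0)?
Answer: 0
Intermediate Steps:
K = 25 (K = 5*5 = 25)
G(D, P) = 25
(-16*0)*G(-4, C) = -16*0*25 = 0*25 = 0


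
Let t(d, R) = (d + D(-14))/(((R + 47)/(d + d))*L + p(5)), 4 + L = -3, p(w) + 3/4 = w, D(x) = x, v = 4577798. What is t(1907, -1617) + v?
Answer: 83014024402/18133 ≈ 4.5781e+6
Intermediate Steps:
p(w) = -3/4 + w
L = -7 (L = -4 - 3 = -7)
t(d, R) = (-14 + d)/(17/4 - 7*(47 + R)/(2*d)) (t(d, R) = (d - 14)/(((R + 47)/(d + d))*(-7) + (-3/4 + 5)) = (-14 + d)/(((47 + R)/((2*d)))*(-7) + 17/4) = (-14 + d)/(((47 + R)*(1/(2*d)))*(-7) + 17/4) = (-14 + d)/(((47 + R)/(2*d))*(-7) + 17/4) = (-14 + d)/(-7*(47 + R)/(2*d) + 17/4) = (-14 + d)/(17/4 - 7*(47 + R)/(2*d)))
t(1907, -1617) + v = 4*1907*(-14 + 1907)/(-658 - 14*(-1617) + 17*1907) + 4577798 = 4*1907*1893/(-658 + 22638 + 32419) + 4577798 = 4*1907*1893/54399 + 4577798 = 4*1907*(1/54399)*1893 + 4577798 = 4813268/18133 + 4577798 = 83014024402/18133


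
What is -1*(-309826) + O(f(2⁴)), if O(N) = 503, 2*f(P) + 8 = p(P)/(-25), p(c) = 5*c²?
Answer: 310329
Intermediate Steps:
f(P) = -4 - P²/10 (f(P) = -4 + ((5*P²)/(-25))/2 = -4 + ((5*P²)*(-1/25))/2 = -4 + (-P²/5)/2 = -4 - P²/10)
-1*(-309826) + O(f(2⁴)) = -1*(-309826) + 503 = 309826 + 503 = 310329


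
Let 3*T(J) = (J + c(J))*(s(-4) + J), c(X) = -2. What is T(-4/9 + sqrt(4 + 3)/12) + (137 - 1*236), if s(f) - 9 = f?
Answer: -399281/3888 + 19*sqrt(7)/324 ≈ -102.54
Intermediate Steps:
s(f) = 9 + f
T(J) = (-2 + J)*(5 + J)/3 (T(J) = ((J - 2)*((9 - 4) + J))/3 = ((-2 + J)*(5 + J))/3 = (-2 + J)*(5 + J)/3)
T(-4/9 + sqrt(4 + 3)/12) + (137 - 1*236) = (-10/3 + (-4/9 + sqrt(4 + 3)/12) + (-4/9 + sqrt(4 + 3)/12)**2/3) + (137 - 1*236) = (-10/3 + (-4*1/9 + sqrt(7)*(1/12)) + (-4*1/9 + sqrt(7)*(1/12))**2/3) + (137 - 236) = (-10/3 + (-4/9 + sqrt(7)/12) + (-4/9 + sqrt(7)/12)**2/3) - 99 = (-34/9 + (-4/9 + sqrt(7)/12)**2/3 + sqrt(7)/12) - 99 = -925/9 + (-4/9 + sqrt(7)/12)**2/3 + sqrt(7)/12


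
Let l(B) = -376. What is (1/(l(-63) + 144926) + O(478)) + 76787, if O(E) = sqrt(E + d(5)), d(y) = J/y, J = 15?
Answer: 11099560851/144550 + sqrt(481) ≈ 76809.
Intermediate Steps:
d(y) = 15/y
O(E) = sqrt(3 + E) (O(E) = sqrt(E + 15/5) = sqrt(E + 15*(1/5)) = sqrt(E + 3) = sqrt(3 + E))
(1/(l(-63) + 144926) + O(478)) + 76787 = (1/(-376 + 144926) + sqrt(3 + 478)) + 76787 = (1/144550 + sqrt(481)) + 76787 = 11099560851/144550 + sqrt(481)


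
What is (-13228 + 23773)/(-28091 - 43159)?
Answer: -37/250 ≈ -0.14800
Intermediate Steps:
(-13228 + 23773)/(-28091 - 43159) = 10545/(-71250) = 10545*(-1/71250) = -37/250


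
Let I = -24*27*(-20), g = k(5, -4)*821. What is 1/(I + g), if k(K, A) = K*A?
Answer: -1/3460 ≈ -0.00028902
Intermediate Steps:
k(K, A) = A*K
g = -16420 (g = -4*5*821 = -20*821 = -16420)
I = 12960 (I = -648*(-20) = 12960)
1/(I + g) = 1/(12960 - 16420) = 1/(-3460) = -1/3460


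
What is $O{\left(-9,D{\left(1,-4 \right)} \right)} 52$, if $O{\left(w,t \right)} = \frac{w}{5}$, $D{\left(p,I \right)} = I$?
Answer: $- \frac{468}{5} \approx -93.6$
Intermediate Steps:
$O{\left(w,t \right)} = \frac{w}{5}$ ($O{\left(w,t \right)} = w \frac{1}{5} = \frac{w}{5}$)
$O{\left(-9,D{\left(1,-4 \right)} \right)} 52 = \frac{1}{5} \left(-9\right) 52 = \left(- \frac{9}{5}\right) 52 = - \frac{468}{5}$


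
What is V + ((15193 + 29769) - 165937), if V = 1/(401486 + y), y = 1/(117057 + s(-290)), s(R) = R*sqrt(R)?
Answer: -267672368425229656458066704/2212625488164833614209 - 290*I*sqrt(290)/2212625488164833614209 ≈ -1.2098e+5 - 2.232e-18*I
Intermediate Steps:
s(R) = R**(3/2)
y = 1/(117057 - 290*I*sqrt(290)) (y = 1/(117057 + (-290)**(3/2)) = 1/(117057 - 290*I*sqrt(290)) ≈ 8.5277e-6 + 3.5977e-7*I)
V = 1/(5511090020867071/13726730249 + 290*I*sqrt(290)/13726730249) (V = 1/(401486 + (117057/13726730249 + 290*I*sqrt(290)/13726730249)) = 1/(5511090020867071/13726730249 + 290*I*sqrt(290)/13726730249) ≈ 2.4907e-6 - 0.e-18*I)
V + ((15193 + 29769) - 165937) = (5511090020867071/2212625488164833614209 - 290*I*sqrt(290)/2212625488164833614209) + ((15193 + 29769) - 165937) = (5511090020867071/2212625488164833614209 - 290*I*sqrt(290)/2212625488164833614209) + (44962 - 165937) = (5511090020867071/2212625488164833614209 - 290*I*sqrt(290)/2212625488164833614209) - 120975 = -267672368425229656458066704/2212625488164833614209 - 290*I*sqrt(290)/2212625488164833614209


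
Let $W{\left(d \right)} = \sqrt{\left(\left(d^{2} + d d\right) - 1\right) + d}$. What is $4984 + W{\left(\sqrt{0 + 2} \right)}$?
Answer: $4984 + \sqrt{3 + \sqrt{2}} \approx 4986.1$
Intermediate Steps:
$W{\left(d \right)} = \sqrt{-1 + d + 2 d^{2}}$ ($W{\left(d \right)} = \sqrt{\left(\left(d^{2} + d^{2}\right) - 1\right) + d} = \sqrt{\left(2 d^{2} - 1\right) + d} = \sqrt{\left(-1 + 2 d^{2}\right) + d} = \sqrt{-1 + d + 2 d^{2}}$)
$4984 + W{\left(\sqrt{0 + 2} \right)} = 4984 + \sqrt{-1 + \sqrt{0 + 2} + 2 \left(\sqrt{0 + 2}\right)^{2}} = 4984 + \sqrt{-1 + \sqrt{2} + 2 \left(\sqrt{2}\right)^{2}} = 4984 + \sqrt{-1 + \sqrt{2} + 2 \cdot 2} = 4984 + \sqrt{-1 + \sqrt{2} + 4} = 4984 + \sqrt{3 + \sqrt{2}}$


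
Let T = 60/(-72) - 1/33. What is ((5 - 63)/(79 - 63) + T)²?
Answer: 156025/7744 ≈ 20.148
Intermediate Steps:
T = -19/22 (T = 60*(-1/72) - 1*1/33 = -⅚ - 1/33 = -19/22 ≈ -0.86364)
((5 - 63)/(79 - 63) + T)² = ((5 - 63)/(79 - 63) - 19/22)² = (-58/16 - 19/22)² = (-58*1/16 - 19/22)² = (-29/8 - 19/22)² = (-395/88)² = 156025/7744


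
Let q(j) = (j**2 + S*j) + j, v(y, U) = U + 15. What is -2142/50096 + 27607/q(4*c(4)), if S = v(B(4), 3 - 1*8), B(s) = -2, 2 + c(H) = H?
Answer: 568534/3131 ≈ 181.58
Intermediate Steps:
c(H) = -2 + H
v(y, U) = 15 + U
S = 10 (S = 15 + (3 - 1*8) = 15 + (3 - 8) = 15 - 5 = 10)
q(j) = j**2 + 11*j (q(j) = (j**2 + 10*j) + j = j**2 + 11*j)
-2142/50096 + 27607/q(4*c(4)) = -2142/50096 + 27607/(((4*(-2 + 4))*(11 + 4*(-2 + 4)))) = -2142*1/50096 + 27607/(((4*2)*(11 + 4*2))) = -1071/25048 + 27607/((8*(11 + 8))) = -1071/25048 + 27607/((8*19)) = -1071/25048 + 27607/152 = -1071/25048 + 27607*(1/152) = -1071/25048 + 1453/8 = 568534/3131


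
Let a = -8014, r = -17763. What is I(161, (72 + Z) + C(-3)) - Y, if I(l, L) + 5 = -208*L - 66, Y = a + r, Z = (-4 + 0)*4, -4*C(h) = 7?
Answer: 14422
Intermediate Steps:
C(h) = -7/4 (C(h) = -¼*7 = -7/4)
Z = -16 (Z = -4*4 = -16)
Y = -25777 (Y = -8014 - 17763 = -25777)
I(l, L) = -71 - 208*L (I(l, L) = -5 + (-208*L - 66) = -5 + (-66 - 208*L) = -71 - 208*L)
I(161, (72 + Z) + C(-3)) - Y = (-71 - 208*((72 - 16) - 7/4)) - 1*(-25777) = (-71 - 208*(56 - 7/4)) + 25777 = (-71 - 208*217/4) + 25777 = (-71 - 11284) + 25777 = -11355 + 25777 = 14422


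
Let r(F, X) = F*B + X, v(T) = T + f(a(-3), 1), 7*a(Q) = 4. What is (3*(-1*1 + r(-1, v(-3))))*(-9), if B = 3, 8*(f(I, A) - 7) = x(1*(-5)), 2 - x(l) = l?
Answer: -189/8 ≈ -23.625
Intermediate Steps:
x(l) = 2 - l
a(Q) = 4/7 (a(Q) = (⅐)*4 = 4/7)
f(I, A) = 63/8 (f(I, A) = 7 + (2 - (-5))/8 = 7 + (2 - 1*(-5))/8 = 7 + (2 + 5)/8 = 7 + (⅛)*7 = 7 + 7/8 = 63/8)
v(T) = 63/8 + T (v(T) = T + 63/8 = 63/8 + T)
r(F, X) = X + 3*F (r(F, X) = F*3 + X = 3*F + X = X + 3*F)
(3*(-1*1 + r(-1, v(-3))))*(-9) = (3*(-1*1 + ((63/8 - 3) + 3*(-1))))*(-9) = (3*(-1 + (39/8 - 3)))*(-9) = (3*(-1 + 15/8))*(-9) = (3*(7/8))*(-9) = (21/8)*(-9) = -189/8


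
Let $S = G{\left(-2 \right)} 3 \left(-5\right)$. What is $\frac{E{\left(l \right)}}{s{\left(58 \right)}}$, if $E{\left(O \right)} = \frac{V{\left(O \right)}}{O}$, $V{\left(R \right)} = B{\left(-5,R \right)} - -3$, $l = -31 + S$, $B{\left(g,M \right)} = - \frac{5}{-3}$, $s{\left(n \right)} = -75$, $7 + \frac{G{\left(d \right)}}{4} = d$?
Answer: $- \frac{14}{114525} \approx -0.00012224$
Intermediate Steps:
$G{\left(d \right)} = -28 + 4 d$
$S = 540$ ($S = \left(-28 + 4 \left(-2\right)\right) 3 \left(-5\right) = \left(-28 - 8\right) 3 \left(-5\right) = \left(-36\right) 3 \left(-5\right) = \left(-108\right) \left(-5\right) = 540$)
$B{\left(g,M \right)} = \frac{5}{3}$ ($B{\left(g,M \right)} = \left(-5\right) \left(- \frac{1}{3}\right) = \frac{5}{3}$)
$l = 509$ ($l = -31 + 540 = 509$)
$V{\left(R \right)} = \frac{14}{3}$ ($V{\left(R \right)} = \frac{5}{3} - -3 = \frac{5}{3} + 3 = \frac{14}{3}$)
$E{\left(O \right)} = \frac{14}{3 O}$
$\frac{E{\left(l \right)}}{s{\left(58 \right)}} = \frac{\frac{14}{3} \cdot \frac{1}{509}}{-75} = \frac{14}{3} \cdot \frac{1}{509} \left(- \frac{1}{75}\right) = \frac{14}{1527} \left(- \frac{1}{75}\right) = - \frac{14}{114525}$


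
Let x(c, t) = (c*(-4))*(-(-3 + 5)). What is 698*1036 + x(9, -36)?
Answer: 723200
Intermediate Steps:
x(c, t) = 8*c (x(c, t) = (-4*c)*(-1*2) = -4*c*(-2) = 8*c)
698*1036 + x(9, -36) = 698*1036 + 8*9 = 723128 + 72 = 723200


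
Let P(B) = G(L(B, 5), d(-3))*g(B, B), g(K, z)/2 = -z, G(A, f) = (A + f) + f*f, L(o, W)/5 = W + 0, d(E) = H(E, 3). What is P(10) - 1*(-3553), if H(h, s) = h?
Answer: 2933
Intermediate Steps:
d(E) = E
L(o, W) = 5*W (L(o, W) = 5*(W + 0) = 5*W)
G(A, f) = A + f + f² (G(A, f) = (A + f) + f² = A + f + f²)
g(K, z) = -2*z (g(K, z) = 2*(-z) = -2*z)
P(B) = -62*B (P(B) = (5*5 - 3 + (-3)²)*(-2*B) = (25 - 3 + 9)*(-2*B) = 31*(-2*B) = -62*B)
P(10) - 1*(-3553) = -62*10 - 1*(-3553) = -620 + 3553 = 2933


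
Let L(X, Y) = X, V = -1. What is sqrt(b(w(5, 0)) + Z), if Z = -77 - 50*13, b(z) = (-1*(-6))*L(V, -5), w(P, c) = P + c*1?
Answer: I*sqrt(733) ≈ 27.074*I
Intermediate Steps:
w(P, c) = P + c
b(z) = -6 (b(z) = -1*(-6)*(-1) = 6*(-1) = -6)
Z = -727 (Z = -77 - 650 = -727)
sqrt(b(w(5, 0)) + Z) = sqrt(-6 - 727) = sqrt(-733) = I*sqrt(733)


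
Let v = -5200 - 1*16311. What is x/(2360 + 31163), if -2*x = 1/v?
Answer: 1/1442226506 ≈ 6.9337e-10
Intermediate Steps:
v = -21511 (v = -5200 - 16311 = -21511)
x = 1/43022 (x = -½/(-21511) = -½*(-1/21511) = 1/43022 ≈ 2.3244e-5)
x/(2360 + 31163) = 1/(43022*(2360 + 31163)) = (1/43022)/33523 = (1/43022)*(1/33523) = 1/1442226506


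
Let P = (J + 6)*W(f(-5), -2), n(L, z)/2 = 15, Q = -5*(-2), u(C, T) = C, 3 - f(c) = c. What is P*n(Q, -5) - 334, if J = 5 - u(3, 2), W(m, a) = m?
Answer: 1586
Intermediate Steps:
f(c) = 3 - c
Q = 10
n(L, z) = 30 (n(L, z) = 2*15 = 30)
J = 2 (J = 5 - 1*3 = 5 - 3 = 2)
P = 64 (P = (2 + 6)*(3 - 1*(-5)) = 8*(3 + 5) = 8*8 = 64)
P*n(Q, -5) - 334 = 64*30 - 334 = 1920 - 334 = 1586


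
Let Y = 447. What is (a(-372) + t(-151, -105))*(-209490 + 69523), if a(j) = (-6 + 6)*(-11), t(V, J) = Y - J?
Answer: -77261784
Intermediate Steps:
t(V, J) = 447 - J
a(j) = 0 (a(j) = 0*(-11) = 0)
(a(-372) + t(-151, -105))*(-209490 + 69523) = (0 + (447 - 1*(-105)))*(-209490 + 69523) = (0 + (447 + 105))*(-139967) = (0 + 552)*(-139967) = 552*(-139967) = -77261784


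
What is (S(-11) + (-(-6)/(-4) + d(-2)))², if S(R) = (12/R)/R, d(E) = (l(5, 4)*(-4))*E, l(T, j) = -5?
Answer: 100380361/58564 ≈ 1714.0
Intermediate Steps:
d(E) = 20*E (d(E) = (-5*(-4))*E = 20*E)
S(R) = 12/R²
(S(-11) + (-(-6)/(-4) + d(-2)))² = (12/(-11)² + (-(-6)/(-4) + 20*(-2)))² = (12*(1/121) + (-(-6)*(-1)/4 - 40))² = (12/121 + (-2*¾ - 40))² = (12/121 + (-3/2 - 40))² = (12/121 - 83/2)² = (-10019/242)² = 100380361/58564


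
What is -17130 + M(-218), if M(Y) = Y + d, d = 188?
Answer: -17160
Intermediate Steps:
M(Y) = 188 + Y (M(Y) = Y + 188 = 188 + Y)
-17130 + M(-218) = -17130 + (188 - 218) = -17130 - 30 = -17160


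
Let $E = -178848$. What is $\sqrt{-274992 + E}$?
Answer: $4 i \sqrt{28365} \approx 673.68 i$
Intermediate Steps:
$\sqrt{-274992 + E} = \sqrt{-274992 - 178848} = \sqrt{-453840} = 4 i \sqrt{28365}$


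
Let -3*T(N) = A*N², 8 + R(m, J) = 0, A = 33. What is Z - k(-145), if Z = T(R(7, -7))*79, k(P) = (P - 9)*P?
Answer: -77946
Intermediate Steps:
R(m, J) = -8 (R(m, J) = -8 + 0 = -8)
T(N) = -11*N²
k(P) = P*(-9 + P) (k(P) = (-9 + P)*P = P*(-9 + P))
Z = -55616 (Z = -11*(-8)²*79 = -11*64*79 = -704*79 = -55616)
Z - k(-145) = -55616 - (-145)*(-9 - 145) = -55616 - (-145)*(-154) = -55616 - 1*22330 = -55616 - 22330 = -77946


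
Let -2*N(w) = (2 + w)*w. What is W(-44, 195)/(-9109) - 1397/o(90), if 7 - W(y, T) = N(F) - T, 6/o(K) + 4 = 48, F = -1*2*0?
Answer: -279956612/27327 ≈ -10245.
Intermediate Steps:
F = 0 (F = -2*0 = 0)
o(K) = 3/22 (o(K) = 6/(-4 + 48) = 6/44 = 6*(1/44) = 3/22)
N(w) = -w*(2 + w)/2 (N(w) = -(2 + w)*w/2 = -w*(2 + w)/2)
W(y, T) = 7 + T (W(y, T) = 7 - (-1/2*0*(2 + 0) - T) = 7 - (-1/2*0*2 - T) = 7 - (0 - T) = 7 - (-1)*T = 7 + T)
W(-44, 195)/(-9109) - 1397/o(90) = (7 + 195)/(-9109) - 1397/3/22 = 202*(-1/9109) - 1397*22/3 = -202/9109 - 30734/3 = -279956612/27327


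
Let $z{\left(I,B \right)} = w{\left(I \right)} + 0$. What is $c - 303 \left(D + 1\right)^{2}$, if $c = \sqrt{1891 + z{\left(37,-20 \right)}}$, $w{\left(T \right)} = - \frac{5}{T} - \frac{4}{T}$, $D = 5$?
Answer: $-10908 + \frac{\sqrt{2588446}}{37} \approx -10865.0$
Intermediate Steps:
$w{\left(T \right)} = - \frac{9}{T}$
$z{\left(I,B \right)} = - \frac{9}{I}$ ($z{\left(I,B \right)} = - \frac{9}{I} + 0 = - \frac{9}{I}$)
$c = \frac{\sqrt{2588446}}{37}$ ($c = \sqrt{1891 - \frac{9}{37}} = \sqrt{\frac{69958}{37}} = \frac{\sqrt{2588446}}{37} \approx 43.483$)
$c - 303 \left(D + 1\right)^{2} = \frac{\sqrt{2588446}}{37} - 303 \left(5 + 1\right)^{2} = \frac{\sqrt{2588446}}{37} - 303 \cdot 6^{2} = \frac{\sqrt{2588446}}{37} - 303 \cdot 36 = \frac{\sqrt{2588446}}{37} - 10908 = -10908 + \frac{\sqrt{2588446}}{37}$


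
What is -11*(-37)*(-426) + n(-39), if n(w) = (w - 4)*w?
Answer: -171705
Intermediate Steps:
n(w) = w*(-4 + w) (n(w) = (-4 + w)*w = w*(-4 + w))
-11*(-37)*(-426) + n(-39) = -11*(-37)*(-426) - 39*(-4 - 39) = 407*(-426) - 39*(-43) = -173382 + 1677 = -171705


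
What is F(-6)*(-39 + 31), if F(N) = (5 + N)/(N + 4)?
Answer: -4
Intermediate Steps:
F(N) = (5 + N)/(4 + N)
F(-6)*(-39 + 31) = ((5 - 6)/(4 - 6))*(-39 + 31) = (-1/(-2))*(-8) = -½*(-1)*(-8) = (½)*(-8) = -4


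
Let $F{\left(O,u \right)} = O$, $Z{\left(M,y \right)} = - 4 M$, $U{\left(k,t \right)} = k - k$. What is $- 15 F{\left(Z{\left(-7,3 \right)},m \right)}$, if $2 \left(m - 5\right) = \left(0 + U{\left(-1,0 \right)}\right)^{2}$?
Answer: $-420$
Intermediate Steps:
$U{\left(k,t \right)} = 0$
$m = 5$ ($m = 5 + \frac{\left(0 + 0\right)^{2}}{2} = 5 + \frac{0^{2}}{2} = 5 + \frac{1}{2} \cdot 0 = 5 + 0 = 5$)
$- 15 F{\left(Z{\left(-7,3 \right)},m \right)} = - 15 \left(\left(-4\right) \left(-7\right)\right) = \left(-15\right) 28 = -420$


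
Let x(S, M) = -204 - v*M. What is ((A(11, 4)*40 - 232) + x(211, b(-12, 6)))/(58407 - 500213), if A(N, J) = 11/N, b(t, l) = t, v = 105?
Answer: -432/220903 ≈ -0.0019556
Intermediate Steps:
x(S, M) = -204 - 105*M
((A(11, 4)*40 - 232) + x(211, b(-12, 6)))/(58407 - 500213) = (((11/11)*40 - 232) + (-204 - 105*(-12)))/(58407 - 500213) = (((11*(1/11))*40 - 232) + (-204 + 1260))/(-441806) = ((1*40 - 232) + 1056)*(-1/441806) = ((40 - 232) + 1056)*(-1/441806) = (-192 + 1056)*(-1/441806) = 864*(-1/441806) = -432/220903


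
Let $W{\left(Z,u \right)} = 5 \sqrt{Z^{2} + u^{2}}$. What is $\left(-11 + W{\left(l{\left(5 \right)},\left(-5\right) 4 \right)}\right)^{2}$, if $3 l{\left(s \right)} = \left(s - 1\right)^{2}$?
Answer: $\frac{97489}{9} - \frac{440 \sqrt{241}}{3} \approx 8555.2$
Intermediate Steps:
$l{\left(s \right)} = \frac{\left(-1 + s\right)^{2}}{3}$ ($l{\left(s \right)} = \frac{\left(s - 1\right)^{2}}{3} = \frac{\left(-1 + s\right)^{2}}{3}$)
$\left(-11 + W{\left(l{\left(5 \right)},\left(-5\right) 4 \right)}\right)^{2} = \left(-11 + 5 \sqrt{\left(\frac{\left(-1 + 5\right)^{2}}{3}\right)^{2} + \left(\left(-5\right) 4\right)^{2}}\right)^{2} = \left(-11 + 5 \sqrt{\left(\frac{4^{2}}{3}\right)^{2} + \left(-20\right)^{2}}\right)^{2} = \left(-11 + 5 \sqrt{\left(\frac{1}{3} \cdot 16\right)^{2} + 400}\right)^{2} = \left(-11 + 5 \sqrt{\left(\frac{16}{3}\right)^{2} + 400}\right)^{2} = \left(-11 + 5 \sqrt{\frac{256}{9} + 400}\right)^{2} = \left(-11 + 5 \sqrt{\frac{3856}{9}}\right)^{2} = \left(-11 + 5 \frac{4 \sqrt{241}}{3}\right)^{2} = \left(-11 + \frac{20 \sqrt{241}}{3}\right)^{2}$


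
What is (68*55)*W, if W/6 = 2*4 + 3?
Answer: 246840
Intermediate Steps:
W = 66 (W = 6*(2*4 + 3) = 6*(8 + 3) = 6*11 = 66)
(68*55)*W = (68*55)*66 = 3740*66 = 246840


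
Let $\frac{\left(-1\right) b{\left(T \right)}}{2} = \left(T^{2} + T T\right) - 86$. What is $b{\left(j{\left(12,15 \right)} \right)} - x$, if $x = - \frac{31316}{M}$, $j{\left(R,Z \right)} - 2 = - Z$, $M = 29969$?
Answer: $- \frac{15073060}{29969} \approx -502.96$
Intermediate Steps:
$j{\left(R,Z \right)} = 2 - Z$
$b{\left(T \right)} = 172 - 4 T^{2}$ ($b{\left(T \right)} = - 2 \left(\left(T^{2} + T T\right) - 86\right) = - 2 \left(\left(T^{2} + T^{2}\right) - 86\right) = - 2 \left(2 T^{2} - 86\right) = - 2 \left(-86 + 2 T^{2}\right) = 172 - 4 T^{2}$)
$x = - \frac{31316}{29969} \approx -1.0449$
$b{\left(j{\left(12,15 \right)} \right)} - x = \left(172 - 4 \left(2 - 15\right)^{2}\right) - - \frac{31316}{29969} = \left(172 - 4 \left(2 - 15\right)^{2}\right) + \frac{31316}{29969} = \left(172 - 4 \left(-13\right)^{2}\right) + \frac{31316}{29969} = \left(172 - 676\right) + \frac{31316}{29969} = -504 + \frac{31316}{29969} = - \frac{15073060}{29969}$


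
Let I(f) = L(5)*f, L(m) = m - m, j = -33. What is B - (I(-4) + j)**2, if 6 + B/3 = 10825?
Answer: 31368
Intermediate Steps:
B = 32457 (B = -18 + 3*10825 = -18 + 32475 = 32457)
L(m) = 0
I(f) = 0 (I(f) = 0*f = 0)
B - (I(-4) + j)**2 = 32457 - (0 - 33)**2 = 32457 - 1*(-33)**2 = 32457 - 1*1089 = 32457 - 1089 = 31368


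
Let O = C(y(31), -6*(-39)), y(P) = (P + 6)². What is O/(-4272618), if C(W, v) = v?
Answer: -39/712103 ≈ -5.4767e-5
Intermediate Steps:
y(P) = (6 + P)²
O = 234 (O = -6*(-39) = 234)
O/(-4272618) = 234/(-4272618) = 234*(-1/4272618) = -39/712103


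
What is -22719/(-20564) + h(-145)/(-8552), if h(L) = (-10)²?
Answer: 24029561/21982916 ≈ 1.0931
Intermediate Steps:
h(L) = 100
-22719/(-20564) + h(-145)/(-8552) = -22719/(-20564) + 100/(-8552) = -22719*(-1/20564) + 100*(-1/8552) = 22719/20564 - 25/2138 = 24029561/21982916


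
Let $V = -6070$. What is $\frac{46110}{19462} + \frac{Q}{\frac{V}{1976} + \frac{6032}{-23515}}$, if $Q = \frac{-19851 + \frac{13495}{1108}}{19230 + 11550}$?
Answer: $\frac{173079427105749257}{67533150942198108} \approx 2.5629$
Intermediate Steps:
$Q = - \frac{21981413}{34104240}$ ($Q = \frac{-19851 + 13495 \cdot \frac{1}{1108}}{30780} = \left(-19851 + \frac{13495}{1108}\right) \frac{1}{30780} = \left(- \frac{21981413}{1108}\right) \frac{1}{30780} = - \frac{21981413}{34104240} \approx -0.64454$)
$\frac{46110}{19462} + \frac{Q}{\frac{V}{1976} + \frac{6032}{-23515}} = \frac{46110}{19462} - \frac{21981413}{34104240 \left(- \frac{6070}{1976} + \frac{6032}{-23515}\right)} = 46110 \cdot \frac{1}{19462} - \frac{21981413}{34104240 \left(\left(-6070\right) \frac{1}{1976} + 6032 \left(- \frac{1}{23515}\right)\right)} = \frac{23055}{9731} - \frac{21981413}{34104240 \left(- \frac{3035}{988} - \frac{6032}{23515}\right)} = \frac{23055}{9731} - \frac{21981413}{34104240 \left(- \frac{77327641}{23232820}\right)} = \frac{23055}{9731} - - \frac{1343921609407}{6940001124468} = \frac{23055}{9731} + \frac{1343921609407}{6940001124468} = \frac{173079427105749257}{67533150942198108}$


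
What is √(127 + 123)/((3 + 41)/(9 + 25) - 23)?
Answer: -85*√10/369 ≈ -0.72844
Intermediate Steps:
√(127 + 123)/((3 + 41)/(9 + 25) - 23) = √250/(44/34 - 23) = (5*√10)/(44*(1/34) - 23) = (5*√10)/(22/17 - 23) = (5*√10)/(-369/17) = -85*√10/369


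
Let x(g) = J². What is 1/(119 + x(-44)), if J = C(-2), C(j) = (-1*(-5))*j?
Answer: 1/219 ≈ 0.0045662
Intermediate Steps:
C(j) = 5*j
J = -10 (J = 5*(-2) = -10)
x(g) = 100 (x(g) = (-10)² = 100)
1/(119 + x(-44)) = 1/(119 + 100) = 1/219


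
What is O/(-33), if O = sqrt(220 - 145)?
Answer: -5*sqrt(3)/33 ≈ -0.26243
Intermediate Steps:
O = 5*sqrt(3) (O = sqrt(75) = 5*sqrt(3) ≈ 8.6602)
O/(-33) = (5*sqrt(3))/(-33) = (5*sqrt(3))*(-1/33) = -5*sqrt(3)/33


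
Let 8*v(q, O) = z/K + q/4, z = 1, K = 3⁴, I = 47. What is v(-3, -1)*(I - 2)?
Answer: -1195/288 ≈ -4.1493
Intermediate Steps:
K = 81
v(q, O) = 1/648 + q/32 (v(q, O) = (1/81 + q/4)/8 = 1/648 + q/32)
v(-3, -1)*(I - 2) = (1/648 + (1/32)*(-3))*(47 - 2) = (1/648 - 3/32)*45 = -239/2592*45 = -1195/288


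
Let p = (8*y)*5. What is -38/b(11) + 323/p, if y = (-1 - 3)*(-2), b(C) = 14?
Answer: -3819/2240 ≈ -1.7049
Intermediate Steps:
y = 8 (y = -4*(-2) = 8)
p = 320 (p = (8*8)*5 = 64*5 = 320)
-38/b(11) + 323/p = -38/14 + 323/320 = -38*1/14 + 323*(1/320) = -19/7 + 323/320 = -3819/2240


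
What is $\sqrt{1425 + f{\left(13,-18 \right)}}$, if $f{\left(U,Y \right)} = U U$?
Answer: $\sqrt{1594} \approx 39.925$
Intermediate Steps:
$f{\left(U,Y \right)} = U^{2}$
$\sqrt{1425 + f{\left(13,-18 \right)}} = \sqrt{1425 + 13^{2}} = \sqrt{1425 + 169} = \sqrt{1594}$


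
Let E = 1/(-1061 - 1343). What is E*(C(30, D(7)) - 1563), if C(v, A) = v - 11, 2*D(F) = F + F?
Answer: 386/601 ≈ 0.64226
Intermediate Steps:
D(F) = F (D(F) = (F + F)/2 = (2*F)/2 = F)
E = -1/2404 (E = 1/(-2404) = -1/2404 ≈ -0.00041597)
C(v, A) = -11 + v
E*(C(30, D(7)) - 1563) = -((-11 + 30) - 1563)/2404 = -(19 - 1563)/2404 = -1/2404*(-1544) = 386/601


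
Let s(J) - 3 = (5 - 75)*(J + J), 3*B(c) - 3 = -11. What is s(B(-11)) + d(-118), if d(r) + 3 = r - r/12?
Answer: 1591/6 ≈ 265.17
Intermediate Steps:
B(c) = -8/3 (B(c) = 1 + (⅓)*(-11) = 1 - 11/3 = -8/3)
d(r) = -3 + 11*r/12 (d(r) = -3 + (r - r/12) = -3 + 11*r/12)
s(J) = 3 - 140*J (s(J) = 3 + (5 - 75)*(J + J) = 3 - 140*J)
s(B(-11)) + d(-118) = (3 - 140*(-8/3)) + (-3 + (11/12)*(-118)) = (3 + 1120/3) + (-3 - 649/6) = 1129/3 - 667/6 = 1591/6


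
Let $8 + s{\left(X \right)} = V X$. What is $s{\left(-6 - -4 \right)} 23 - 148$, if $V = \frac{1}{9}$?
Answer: $- \frac{3034}{9} \approx -337.11$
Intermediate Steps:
$V = \frac{1}{9} \approx 0.11111$
$s{\left(X \right)} = -8 + \frac{X}{9}$
$s{\left(-6 - -4 \right)} 23 - 148 = \left(-8 + \frac{-6 - -4}{9}\right) 23 - 148 = \left(-8 + \frac{-6 + 4}{9}\right) 23 - 148 = \left(-8 + \frac{1}{9} \left(-2\right)\right) 23 - 148 = \left(-8 - \frac{2}{9}\right) 23 - 148 = \left(- \frac{74}{9}\right) 23 - 148 = - \frac{1702}{9} - 148 = - \frac{3034}{9}$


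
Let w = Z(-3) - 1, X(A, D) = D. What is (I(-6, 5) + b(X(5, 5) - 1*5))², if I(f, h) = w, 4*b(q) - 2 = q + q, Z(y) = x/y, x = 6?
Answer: 25/4 ≈ 6.2500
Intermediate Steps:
Z(y) = 6/y
w = -3 (w = 6/(-3) - 1 = 6*(-⅓) - 1 = -2 - 1 = -3)
b(q) = ½ + q/2 (b(q) = ½ + (q + q)/4 = ½ + (2*q)/4 = ½ + q/2)
I(f, h) = -3
(I(-6, 5) + b(X(5, 5) - 1*5))² = (-3 + (½ + (5 - 1*5)/2))² = (-3 + (½ + (5 - 5)/2))² = (-3 + (½ + (½)*0))² = (-3 + (½ + 0))² = (-3 + ½)² = (-5/2)² = 25/4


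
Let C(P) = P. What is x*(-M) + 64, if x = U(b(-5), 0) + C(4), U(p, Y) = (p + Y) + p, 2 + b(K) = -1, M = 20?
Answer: 104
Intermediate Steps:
b(K) = -3 (b(K) = -2 - 1 = -3)
U(p, Y) = Y + 2*p (U(p, Y) = (Y + p) + p = Y + 2*p)
x = -2 (x = (0 + 2*(-3)) + 4 = (0 - 6) + 4 = -6 + 4 = -2)
x*(-M) + 64 = -(-2)*20 + 64 = -2*(-20) + 64 = 40 + 64 = 104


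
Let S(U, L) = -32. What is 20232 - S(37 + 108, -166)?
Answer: 20264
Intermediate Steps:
20232 - S(37 + 108, -166) = 20232 - 1*(-32) = 20232 + 32 = 20264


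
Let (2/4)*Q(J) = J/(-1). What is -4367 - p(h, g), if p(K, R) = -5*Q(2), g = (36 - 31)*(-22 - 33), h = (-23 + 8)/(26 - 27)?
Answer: -4387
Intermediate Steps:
Q(J) = -2*J (Q(J) = 2*(J/(-1)) = 2*(J*(-1)) = 2*(-J) = -2*J)
h = 15 (h = -15/(-1) = -15*(-1) = 15)
g = -275 (g = 5*(-55) = -275)
p(K, R) = 20 (p(K, R) = -(-10)*2 = -5*(-4) = 20)
-4367 - p(h, g) = -4367 - 1*20 = -4367 - 20 = -4387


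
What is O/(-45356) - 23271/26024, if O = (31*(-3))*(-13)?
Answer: -271735623/295086136 ≈ -0.92087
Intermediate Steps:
O = 1209 (O = -93*(-13) = 1209)
O/(-45356) - 23271/26024 = 1209/(-45356) - 23271/26024 = 1209*(-1/45356) - 23271*1/26024 = -1209/45356 - 23271/26024 = -271735623/295086136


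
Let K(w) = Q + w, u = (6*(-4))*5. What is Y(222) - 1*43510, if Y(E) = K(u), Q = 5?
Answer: -43625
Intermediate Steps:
u = -120 (u = -24*5 = -120)
K(w) = 5 + w
Y(E) = -115 (Y(E) = 5 - 120 = -115)
Y(222) - 1*43510 = -115 - 1*43510 = -115 - 43510 = -43625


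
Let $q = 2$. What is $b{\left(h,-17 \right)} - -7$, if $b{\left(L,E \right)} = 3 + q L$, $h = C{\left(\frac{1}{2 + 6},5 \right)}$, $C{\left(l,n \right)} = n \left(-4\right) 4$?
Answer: $-150$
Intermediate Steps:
$C{\left(l,n \right)} = - 16 n$ ($C{\left(l,n \right)} = - 4 n 4 = - 16 n$)
$h = -80$ ($h = \left(-16\right) 5 = -80$)
$b{\left(L,E \right)} = 3 + 2 L$
$b{\left(h,-17 \right)} - -7 = \left(3 + 2 \left(-80\right)\right) - -7 = \left(3 - 160\right) + 7 = -157 + 7 = -150$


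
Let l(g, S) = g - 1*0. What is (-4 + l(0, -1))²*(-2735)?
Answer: -43760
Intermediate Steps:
l(g, S) = g (l(g, S) = g + 0 = g)
(-4 + l(0, -1))²*(-2735) = (-4 + 0)²*(-2735) = (-4)²*(-2735) = 16*(-2735) = -43760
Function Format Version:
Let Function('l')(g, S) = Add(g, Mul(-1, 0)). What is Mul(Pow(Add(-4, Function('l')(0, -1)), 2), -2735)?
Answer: -43760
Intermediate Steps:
Function('l')(g, S) = g (Function('l')(g, S) = Add(g, 0) = g)
Mul(Pow(Add(-4, Function('l')(0, -1)), 2), -2735) = Mul(Pow(Add(-4, 0), 2), -2735) = Mul(Pow(-4, 2), -2735) = Mul(16, -2735) = -43760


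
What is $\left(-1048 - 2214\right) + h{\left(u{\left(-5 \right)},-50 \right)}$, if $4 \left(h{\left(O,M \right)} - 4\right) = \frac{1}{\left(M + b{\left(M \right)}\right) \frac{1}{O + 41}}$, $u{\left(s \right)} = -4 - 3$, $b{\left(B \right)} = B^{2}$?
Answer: $- \frac{15964183}{4900} \approx -3258.0$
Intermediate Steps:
$u{\left(s \right)} = -7$ ($u{\left(s \right)} = -4 - 3 = -7$)
$h{\left(O,M \right)} = 4 + \frac{41 + O}{4 \left(M + M^{2}\right)}$ ($h{\left(O,M \right)} = 4 + \frac{1}{4 \frac{M + M^{2}}{O + 41}} = 4 + \frac{1}{4 \frac{M + M^{2}}{41 + O}} = 4 + \frac{\frac{1}{M + M^{2}} \left(41 + O\right)}{4} = 4 + \frac{41 + O}{4 \left(M + M^{2}\right)}$)
$\left(-1048 - 2214\right) + h{\left(u{\left(-5 \right)},-50 \right)} = \left(-1048 - 2214\right) + \frac{41 - 7 + 16 \left(-50\right) + 16 \left(-50\right)^{2}}{4 \left(-50\right) \left(1 - 50\right)} = -3262 + \frac{1}{4} \left(- \frac{1}{50}\right) \frac{1}{-49} \left(41 - 7 - 800 + 16 \cdot 2500\right) = -3262 + \frac{1}{4} \left(- \frac{1}{50}\right) \left(- \frac{1}{49}\right) \left(41 - 7 - 800 + 40000\right) = -3262 + \frac{1}{4} \left(- \frac{1}{50}\right) \left(- \frac{1}{49}\right) 39234 = -3262 + \frac{19617}{4900} = - \frac{15964183}{4900}$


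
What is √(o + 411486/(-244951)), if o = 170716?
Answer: √209041400506570/34993 ≈ 413.18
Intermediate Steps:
√(o + 411486/(-244951)) = √(170716 + 411486/(-244951)) = √(170716 + 411486*(-1/244951)) = √(170716 - 411486/244951) = √(41816643430/244951) = √209041400506570/34993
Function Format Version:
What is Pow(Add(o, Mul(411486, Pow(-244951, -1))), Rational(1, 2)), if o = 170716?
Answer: Mul(Rational(1, 34993), Pow(209041400506570, Rational(1, 2))) ≈ 413.18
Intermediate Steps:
Pow(Add(o, Mul(411486, Pow(-244951, -1))), Rational(1, 2)) = Pow(Add(170716, Mul(411486, Pow(-244951, -1))), Rational(1, 2)) = Pow(Add(170716, Mul(411486, Rational(-1, 244951))), Rational(1, 2)) = Pow(Add(170716, Rational(-411486, 244951)), Rational(1, 2)) = Pow(Rational(41816643430, 244951), Rational(1, 2)) = Mul(Rational(1, 34993), Pow(209041400506570, Rational(1, 2)))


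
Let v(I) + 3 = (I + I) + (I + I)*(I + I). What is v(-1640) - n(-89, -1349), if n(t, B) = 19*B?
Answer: 10780748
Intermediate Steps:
v(I) = -3 + 2*I + 4*I² (v(I) = -3 + ((I + I) + (I + I)*(I + I)) = -3 + (2*I + (2*I)*(2*I)) = -3 + (2*I + 4*I²) = -3 + 2*I + 4*I²)
v(-1640) - n(-89, -1349) = (-3 + 2*(-1640) + 4*(-1640)²) - 19*(-1349) = (-3 - 3280 + 4*2689600) - 1*(-25631) = (-3 - 3280 + 10758400) + 25631 = 10755117 + 25631 = 10780748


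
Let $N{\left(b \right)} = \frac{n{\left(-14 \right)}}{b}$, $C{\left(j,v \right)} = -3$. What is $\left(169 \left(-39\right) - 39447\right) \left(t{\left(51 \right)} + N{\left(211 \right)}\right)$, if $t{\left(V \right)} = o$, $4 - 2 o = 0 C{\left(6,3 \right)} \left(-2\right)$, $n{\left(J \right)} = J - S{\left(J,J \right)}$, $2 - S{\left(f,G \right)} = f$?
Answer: $- \frac{18046896}{211} \approx -85530.0$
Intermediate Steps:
$S{\left(f,G \right)} = 2 - f$
$n{\left(J \right)} = -2 + 2 J$ ($n{\left(J \right)} = J - \left(2 - J\right) = J + \left(-2 + J\right) = -2 + 2 J$)
$N{\left(b \right)} = - \frac{30}{b}$ ($N{\left(b \right)} = \frac{-2 + 2 \left(-14\right)}{b} = \frac{-2 - 28}{b} = - \frac{30}{b}$)
$o = 2$ ($o = 2 - \frac{0 \left(-3\right) \left(-2\right)}{2} = 2 - \frac{0 \left(-2\right)}{2} = 2 - 0 = 2 + 0 = 2$)
$t{\left(V \right)} = 2$
$\left(169 \left(-39\right) - 39447\right) \left(t{\left(51 \right)} + N{\left(211 \right)}\right) = \left(169 \left(-39\right) - 39447\right) \left(2 - \frac{30}{211}\right) = \left(-6591 - 39447\right) \left(2 - \frac{30}{211}\right) = - 46038 \left(2 - \frac{30}{211}\right) = \left(-46038\right) \frac{392}{211} = - \frac{18046896}{211}$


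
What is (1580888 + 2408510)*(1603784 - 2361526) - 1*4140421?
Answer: -3022938559737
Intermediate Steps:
(1580888 + 2408510)*(1603784 - 2361526) - 1*4140421 = 3989398*(-757742) - 4140421 = -3022934419316 - 4140421 = -3022938559737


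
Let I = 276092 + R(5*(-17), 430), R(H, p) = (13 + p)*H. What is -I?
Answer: -238437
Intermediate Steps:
R(H, p) = H*(13 + p)
I = 238437 (I = 276092 + (5*(-17))*(13 + 430) = 276092 - 85*443 = 276092 - 37655 = 238437)
-I = -1*238437 = -238437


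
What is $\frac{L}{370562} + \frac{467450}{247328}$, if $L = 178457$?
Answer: $\frac{54339154949}{22912589584} \approx 2.3716$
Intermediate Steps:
$\frac{L}{370562} + \frac{467450}{247328} = \frac{178457}{370562} + \frac{467450}{247328} = 178457 \cdot \frac{1}{370562} + 467450 \cdot \frac{1}{247328} = \frac{178457}{370562} + \frac{233725}{123664} = \frac{54339154949}{22912589584}$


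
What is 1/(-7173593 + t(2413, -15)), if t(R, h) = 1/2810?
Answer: -2810/20157796329 ≈ -1.3940e-7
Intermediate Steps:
t(R, h) = 1/2810
1/(-7173593 + t(2413, -15)) = 1/(-7173593 + 1/2810) = 1/(-20157796329/2810) = -2810/20157796329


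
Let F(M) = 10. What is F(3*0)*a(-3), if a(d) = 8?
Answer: 80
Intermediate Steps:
F(3*0)*a(-3) = 10*8 = 80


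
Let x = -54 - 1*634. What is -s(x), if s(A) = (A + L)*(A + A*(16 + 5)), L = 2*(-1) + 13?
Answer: -10247072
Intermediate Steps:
x = -688 (x = -54 - 634 = -688)
L = 11 (L = -2 + 13 = 11)
s(A) = 22*A*(11 + A) (s(A) = (A + 11)*(A + A*(16 + 5)) = (11 + A)*(A + A*21) = (11 + A)*(A + 21*A) = (11 + A)*(22*A) = 22*A*(11 + A))
-s(x) = -22*(-688)*(11 - 688) = -22*(-688)*(-677) = -1*10247072 = -10247072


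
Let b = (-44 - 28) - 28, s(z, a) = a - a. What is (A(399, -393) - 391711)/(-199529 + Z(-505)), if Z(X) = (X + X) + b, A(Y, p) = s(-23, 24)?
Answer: 391711/200639 ≈ 1.9523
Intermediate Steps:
s(z, a) = 0
A(Y, p) = 0
b = -100 (b = -72 - 28 = -100)
Z(X) = -100 + 2*X (Z(X) = (X + X) - 100 = 2*X - 100 = -100 + 2*X)
(A(399, -393) - 391711)/(-199529 + Z(-505)) = (0 - 391711)/(-199529 + (-100 + 2*(-505))) = -391711/(-199529 + (-100 - 1010)) = -391711/(-199529 - 1110) = -391711/(-200639) = -391711*(-1/200639) = 391711/200639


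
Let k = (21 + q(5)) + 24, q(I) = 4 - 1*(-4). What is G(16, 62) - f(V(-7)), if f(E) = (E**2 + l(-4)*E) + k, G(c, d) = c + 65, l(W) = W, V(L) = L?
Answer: -49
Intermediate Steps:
q(I) = 8 (q(I) = 4 + 4 = 8)
k = 53 (k = (21 + 8) + 24 = 29 + 24 = 53)
G(c, d) = 65 + c
f(E) = 53 + E**2 - 4*E (f(E) = (E**2 - 4*E) + 53 = 53 + E**2 - 4*E)
G(16, 62) - f(V(-7)) = (65 + 16) - (53 + (-7)**2 - 4*(-7)) = 81 - (53 + 49 + 28) = 81 - 1*130 = 81 - 130 = -49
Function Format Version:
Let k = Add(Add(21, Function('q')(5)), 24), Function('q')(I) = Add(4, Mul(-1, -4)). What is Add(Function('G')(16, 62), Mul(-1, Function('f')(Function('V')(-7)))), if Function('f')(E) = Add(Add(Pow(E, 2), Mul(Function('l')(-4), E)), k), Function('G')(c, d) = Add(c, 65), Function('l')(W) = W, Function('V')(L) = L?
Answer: -49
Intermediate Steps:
Function('q')(I) = 8 (Function('q')(I) = Add(4, 4) = 8)
k = 53 (k = Add(Add(21, 8), 24) = Add(29, 24) = 53)
Function('G')(c, d) = Add(65, c)
Function('f')(E) = Add(53, Pow(E, 2), Mul(-4, E)) (Function('f')(E) = Add(Add(Pow(E, 2), Mul(-4, E)), 53) = Add(53, Pow(E, 2), Mul(-4, E)))
Add(Function('G')(16, 62), Mul(-1, Function('f')(Function('V')(-7)))) = Add(Add(65, 16), Mul(-1, Add(53, Pow(-7, 2), Mul(-4, -7)))) = Add(81, Mul(-1, Add(53, 49, 28))) = Add(81, Mul(-1, 130)) = Add(81, -130) = -49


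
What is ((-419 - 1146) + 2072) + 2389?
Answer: 2896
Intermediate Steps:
((-419 - 1146) + 2072) + 2389 = (-1565 + 2072) + 2389 = 507 + 2389 = 2896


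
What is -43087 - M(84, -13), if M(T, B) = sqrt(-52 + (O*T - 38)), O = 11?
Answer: -43087 - sqrt(834) ≈ -43116.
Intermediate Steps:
M(T, B) = sqrt(-90 + 11*T) (M(T, B) = sqrt(-52 + (11*T - 38)) = sqrt(-52 + (-38 + 11*T)) = sqrt(-90 + 11*T))
-43087 - M(84, -13) = -43087 - sqrt(-90 + 11*84) = -43087 - sqrt(-90 + 924) = -43087 - sqrt(834)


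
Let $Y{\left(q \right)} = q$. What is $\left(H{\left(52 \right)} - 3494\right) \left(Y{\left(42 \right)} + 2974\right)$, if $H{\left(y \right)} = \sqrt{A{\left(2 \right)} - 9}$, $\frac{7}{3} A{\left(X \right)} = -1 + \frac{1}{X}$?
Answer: $-10537904 + \frac{1508 i \sqrt{1806}}{7} \approx -1.0538 \cdot 10^{7} + 9155.1 i$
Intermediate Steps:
$A{\left(X \right)} = - \frac{3}{7} + \frac{3}{7 X}$ ($A{\left(X \right)} = \frac{3 \left(-1 + \frac{1}{X}\right)}{7} = - \frac{3}{7} + \frac{3}{7 X}$)
$H{\left(y \right)} = \frac{i \sqrt{1806}}{14}$ ($H{\left(y \right)} = \sqrt{\frac{3 \left(1 - 2\right)}{7 \cdot 2} - 9} = \sqrt{\frac{3}{7} \cdot \frac{1}{2} \left(1 - 2\right) - 9} = \sqrt{\frac{3}{7} \cdot \frac{1}{2} \left(-1\right) - 9} = \sqrt{- \frac{3}{14} - 9} = \sqrt{- \frac{129}{14}} = \frac{i \sqrt{1806}}{14}$)
$\left(H{\left(52 \right)} - 3494\right) \left(Y{\left(42 \right)} + 2974\right) = \left(\frac{i \sqrt{1806}}{14} - 3494\right) \left(42 + 2974\right) = \left(-3494 + \frac{i \sqrt{1806}}{14}\right) 3016 = -10537904 + \frac{1508 i \sqrt{1806}}{7}$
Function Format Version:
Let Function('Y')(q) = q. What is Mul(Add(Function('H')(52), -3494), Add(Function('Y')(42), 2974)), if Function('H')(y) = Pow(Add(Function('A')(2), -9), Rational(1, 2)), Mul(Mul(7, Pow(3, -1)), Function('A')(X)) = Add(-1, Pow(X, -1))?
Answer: Add(-10537904, Mul(Rational(1508, 7), I, Pow(1806, Rational(1, 2)))) ≈ Add(-1.0538e+7, Mul(9155.1, I))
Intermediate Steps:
Function('A')(X) = Add(Rational(-3, 7), Mul(Rational(3, 7), Pow(X, -1))) (Function('A')(X) = Mul(Rational(3, 7), Add(-1, Pow(X, -1))) = Add(Rational(-3, 7), Mul(Rational(3, 7), Pow(X, -1))))
Function('H')(y) = Mul(Rational(1, 14), I, Pow(1806, Rational(1, 2))) (Function('H')(y) = Pow(Add(Mul(Rational(3, 7), Pow(2, -1), Add(1, Mul(-1, 2))), -9), Rational(1, 2)) = Pow(Add(Mul(Rational(3, 7), Rational(1, 2), Add(1, -2)), -9), Rational(1, 2)) = Pow(Add(Mul(Rational(3, 7), Rational(1, 2), -1), -9), Rational(1, 2)) = Pow(Add(Rational(-3, 14), -9), Rational(1, 2)) = Pow(Rational(-129, 14), Rational(1, 2)) = Mul(Rational(1, 14), I, Pow(1806, Rational(1, 2))))
Mul(Add(Function('H')(52), -3494), Add(Function('Y')(42), 2974)) = Mul(Add(Mul(Rational(1, 14), I, Pow(1806, Rational(1, 2))), -3494), Add(42, 2974)) = Mul(Add(-3494, Mul(Rational(1, 14), I, Pow(1806, Rational(1, 2)))), 3016) = Add(-10537904, Mul(Rational(1508, 7), I, Pow(1806, Rational(1, 2))))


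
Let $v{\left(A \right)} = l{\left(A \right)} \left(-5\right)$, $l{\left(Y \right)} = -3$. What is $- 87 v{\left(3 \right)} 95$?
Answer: $-123975$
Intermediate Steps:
$v{\left(A \right)} = 15$ ($v{\left(A \right)} = \left(-3\right) \left(-5\right) = 15$)
$- 87 v{\left(3 \right)} 95 = \left(-87\right) 15 \cdot 95 = \left(-1305\right) 95 = -123975$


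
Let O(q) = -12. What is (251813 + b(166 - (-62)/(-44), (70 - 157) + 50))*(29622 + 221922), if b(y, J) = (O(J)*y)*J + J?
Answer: 898866826512/11 ≈ 8.1715e+10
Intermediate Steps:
b(y, J) = J - 12*J*y (b(y, J) = (-12*y)*J + J = -12*J*y + J = J - 12*J*y)
(251813 + b(166 - (-62)/(-44), (70 - 157) + 50))*(29622 + 221922) = (251813 + ((70 - 157) + 50)*(1 - 12*(166 - (-62)/(-44))))*(29622 + 221922) = (251813 + (-87 + 50)*(1 - 12*(166 - (-62)*(-1)/44)))*251544 = (251813 - 37*(1 - 12*(166 - 1*31/22)))*251544 = (251813 - 37*(1 - 12*(166 - 31/22)))*251544 = (251813 - 37*(1 - 12*3621/22))*251544 = (251813 - 37*(1 - 21726/11))*251544 = (251813 - 37*(-21715/11))*251544 = (251813 + 803455/11)*251544 = (3573398/11)*251544 = 898866826512/11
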